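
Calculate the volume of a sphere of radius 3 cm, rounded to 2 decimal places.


Shape: sphere
Radius r = 3 cm
Formula: V = (4/3) * pi * r^3
r^3 = 27
(4/3) * 27 = 36
V = 36 * pi
V = 113.1
113.1 cm^3


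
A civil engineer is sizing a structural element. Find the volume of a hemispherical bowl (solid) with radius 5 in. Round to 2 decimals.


Shape: hemisphere (half of a sphere)
Radius r = 5 in
Formula: V = (1/2) * (4/3) * pi * r^3 = (2/3) * pi * r^3
r^3 = 125
(2/3) * 125 = 83.333333
V = 83.333333 * pi
V = 261.8
261.8 in^3


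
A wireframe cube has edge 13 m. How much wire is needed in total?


Shape: cube
Side s = 13 m
A cube has 12 edges, all equal.
Formula: total edge length = 12 * s
Total = 12 * 13
Total = 156
156 m


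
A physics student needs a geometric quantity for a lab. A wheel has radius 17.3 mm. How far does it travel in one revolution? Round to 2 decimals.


Shape: circle
Radius r = 17.3 mm
Formula: C = 2 * pi * r
C = 2 * pi * 17.3
C = 34.6 * pi
C = 108.7
108.7 mm


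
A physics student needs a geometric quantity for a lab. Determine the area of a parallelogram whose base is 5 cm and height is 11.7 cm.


Shape: parallelogram
Base b = 5 cm, Height h = 11.7 cm
Formula: A = b * h
A = 5 * 11.7
A = 58.5
58.5 cm^2


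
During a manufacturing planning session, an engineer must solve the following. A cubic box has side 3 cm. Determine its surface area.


Shape: cube
Side s = 3 cm
A cube has 6 square faces.
Formula: SA = 6 * s^2
s^2 = 9
SA = 6 * 9
SA = 54
54 cm^2


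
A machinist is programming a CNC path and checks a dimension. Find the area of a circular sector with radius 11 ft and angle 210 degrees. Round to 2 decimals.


Shape: circular sector
Radius r = 11 ft, Angle = 210 degrees
Formula: A = (angle/360) * pi * r^2
r^2 = 121
Fraction of circle = 210/360
A = (210/360) * pi * 121
A = 70.583333 * pi
A = 221.74
221.74 ft^2


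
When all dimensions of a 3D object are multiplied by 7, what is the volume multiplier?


Linear scale factor k = 7
Rule: under a linear scaling by k, volumes scale by k^3.
k^3 = 7 * 7 * 7
k^3 = 49 * 7
k^3 = 343
Volume scales by a factor of 343.
343 (dimensionless)


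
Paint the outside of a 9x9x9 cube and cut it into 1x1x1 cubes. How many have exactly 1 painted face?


Large cube: 9 x 9 x 9, cut into unit cubes.
n = 9, so n - 2 = 7
Cubes with 1 painted face lie in the interior of each face.
A cube has 6 faces; each contributes (n - 2)^2 = 49 such cubes.
Count = 6 * 49 = 294
294 unit cubes


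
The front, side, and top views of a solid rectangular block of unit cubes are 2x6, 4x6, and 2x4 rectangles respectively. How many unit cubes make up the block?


Orthographic views of a solid rectangular block:
Front view 2 x 6 -> length = 2, height = 6
Side view 4 x 6 -> width = 4, height = 6 (consistent)
Top view 2 x 4 -> confirms length = 2, width = 4
The block is 2 x 4 x 6.
Total unit cubes = 2 * 4 * 6 = 48
48 unit cubes


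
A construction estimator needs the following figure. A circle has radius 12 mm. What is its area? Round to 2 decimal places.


Shape: circle
Radius r = 12 mm
Formula: A = pi * r^2
r^2 = 12^2 = 144
A = pi * 144
A = 452.39
452.39 mm^2


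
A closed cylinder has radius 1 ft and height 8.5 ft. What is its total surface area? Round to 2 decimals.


Shape: closed cylinder
Radius r = 1 ft, Height h = 8.5 ft
Formula: SA = 2*pi*r^2 + 2*pi*r*h = 2*pi*r*(r + h)
r + h = 9.5
2 * r * (r + h) = 2 * 1 * 9.5 = 19
SA = 19 * pi
SA = 59.69
59.69 ft^2


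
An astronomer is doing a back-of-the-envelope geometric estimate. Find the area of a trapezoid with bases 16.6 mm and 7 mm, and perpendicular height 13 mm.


Shape: trapezoid
Parallel sides a = 16.6 mm, b = 7 mm; Height h = 13 mm
Formula: A = (a + b) * h / 2
a + b = 16.6 + 7 = 23.6
A = 23.6 * 13 / 2
A = 306.8 / 2
A = 153.4
153.4 mm^2


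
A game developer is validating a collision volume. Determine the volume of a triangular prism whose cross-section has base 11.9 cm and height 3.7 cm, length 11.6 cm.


Shape: triangular prism
Triangle base = 11.9 cm, triangle height = 3.7 cm, prism length L = 11.6 cm
Formula: V = (1/2 * b * h_tri) * L
Cross-section area = 0.5 * 11.9 * 3.7 = 22.015
V = 22.015 * 11.6
V = 255.374
255.374 cm^3


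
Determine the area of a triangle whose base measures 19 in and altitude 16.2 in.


Shape: triangle
Base b = 19 in, Height h = 16.2 in
Formula: A = (1/2) * b * h
A = 0.5 * 19 * 16.2
A = 0.5 * 307.8
A = 153.9
153.9 in^2


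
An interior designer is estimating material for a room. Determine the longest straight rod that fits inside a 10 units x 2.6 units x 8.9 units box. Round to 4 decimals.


Shape: rectangular box (space diagonal)
l = 10 units, w = 2.6 units, h = 8.9 units
Visualize: the diagonal of the base, then a right triangle with that diagonal and the height.
Formula: d = sqrt(l^2 + w^2 + h^2)
l^2 + w^2 + h^2 = 100 + 6.76 + 79.21 = 185.97
d = sqrt(185.97)
d = 13.6371
13.6371 units


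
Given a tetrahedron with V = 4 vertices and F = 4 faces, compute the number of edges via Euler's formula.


Polyhedron: tetrahedron
Euler's formula for convex polyhedra: V - E + F = 2
Given: V = 4 vertices and F = 4 faces
Solve for E:
E = V + F - 2 = 4 + 4 - 2 = 6
6 edges


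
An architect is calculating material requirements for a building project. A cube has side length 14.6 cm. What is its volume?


Shape: cube
Side s = 14.6 cm
Formula: V = s^3
V = 14.6 * 14.6 * 14.6
V = 213.16 * 14.6
V = 3112.136
3112.136 cm^3


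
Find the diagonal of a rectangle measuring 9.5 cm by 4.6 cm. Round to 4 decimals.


Shape: rectangle (diagonal via Pythagoras)
Sides: 9.5 cm and 4.6 cm
Formula: d = sqrt(l^2 + w^2)
l^2 = 90.25, w^2 = 21.16
l^2 + w^2 = 111.41
d = sqrt(111.41)
d = 10.5551
10.5551 cm


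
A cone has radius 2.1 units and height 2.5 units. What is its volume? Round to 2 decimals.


Shape: cone
Radius r = 2.1 units, Height h = 2.5 units
Formula: V = (1/3) * pi * r^2 * h
r^2 = 4.41
pi * r^2 * h = pi * 4.41 * 2.5 = 11.025 * pi
V = 11.025 * pi / 3
V = 11.55
11.55 units^3


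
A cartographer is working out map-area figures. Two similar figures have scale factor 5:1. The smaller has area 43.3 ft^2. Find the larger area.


Linear scale factor k = 5
Original area = 43.3 ft^2
Rule: under a linear scaling by k, areas scale by k^2.
k^2 = 5^2 = 25
New area = 43.3 * 25
New area = 1082.5
1082.5 ft^2


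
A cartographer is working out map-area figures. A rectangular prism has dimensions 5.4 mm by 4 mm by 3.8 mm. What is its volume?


Shape: rectangular prism
l = 5.4 mm, w = 4 mm, h = 3.8 mm
Formula: V = l * w * h
V = 5.4 * 4 * 3.8
V = 21.6 * 3.8
V = 82.08
82.08 mm^3


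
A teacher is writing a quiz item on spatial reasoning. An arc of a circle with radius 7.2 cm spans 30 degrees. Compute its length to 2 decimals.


Shape: circular arc
Radius r = 7.2 cm, Angle = 30 degrees
Formula: L = (angle/360) * 2 * pi * r
2 * pi * r = 14.4 * pi
L = (30/360) * 14.4 * pi
L = 1.2 * pi
L = 3.77
3.77 cm


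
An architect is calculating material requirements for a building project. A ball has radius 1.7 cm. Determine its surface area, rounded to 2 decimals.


Shape: sphere
Radius r = 1.7 cm
Formula: SA = 4 * pi * r^2
r^2 = 2.89
SA = 4 * pi * 2.89
SA = 11.56 * pi
SA = 36.32
36.32 cm^2


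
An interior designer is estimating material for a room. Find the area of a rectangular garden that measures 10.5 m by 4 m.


Shape: rectangle
Length l = 10.5 m, Width w = 4 m
Formula: A = l * w
A = 10.5 * 4
A = 42
42 m^2


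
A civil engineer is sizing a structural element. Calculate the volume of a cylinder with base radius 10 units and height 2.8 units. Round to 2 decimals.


Shape: cylinder
Radius r = 10 units, Height h = 2.8 units
Formula: V = pi * r^2 * h
r^2 = 100
V = pi * 100 * 2.8
V = 280 * pi
V = 879.65
879.65 units^3


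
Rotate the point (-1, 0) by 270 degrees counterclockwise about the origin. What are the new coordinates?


Transformation: rotation about the origin
Original point: (-1, 0)
Rule for 270 deg counterclockwise: (x, y) -> (y, -x)
Apply: (-1, 0) -> (0, 1)
(0, 1)


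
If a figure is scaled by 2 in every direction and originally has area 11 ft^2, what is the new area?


Linear scale factor k = 2
Original area = 11 ft^2
Rule: under a linear scaling by k, areas scale by k^2.
k^2 = 2^2 = 4
New area = 11 * 4
New area = 44
44 ft^2


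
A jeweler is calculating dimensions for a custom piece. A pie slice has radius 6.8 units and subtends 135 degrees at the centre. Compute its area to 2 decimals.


Shape: circular sector
Radius r = 6.8 units, Angle = 135 degrees
Formula: A = (angle/360) * pi * r^2
r^2 = 46.24
Fraction of circle = 135/360
A = (135/360) * pi * 46.24
A = 17.34 * pi
A = 54.48
54.48 units^2


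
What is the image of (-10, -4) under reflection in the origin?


Transformation: reflection
Original point: (-10, -4)
Rule for reflection through the origin: (x, y) -> (-x, -y)
Apply: (-10, -4) -> (10, 4)
(10, 4)


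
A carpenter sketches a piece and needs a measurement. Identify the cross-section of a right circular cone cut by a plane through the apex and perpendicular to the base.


Solid: right circular cone
Cutting plane: through the apex and perpendicular to the base
Visualize the intersection of the plane with the solid's surface.
The boundary of the cut region is a isosceles triangle.
isosceles triangle


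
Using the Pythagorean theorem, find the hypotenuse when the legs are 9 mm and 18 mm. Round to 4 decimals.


Shape: right triangle
Legs a = 9 mm, b = 18 mm
Formula: c = sqrt(a^2 + b^2)
a^2 = 81, b^2 = 324
a^2 + b^2 = 405
c = sqrt(405)
c = 20.1246
20.1246 mm


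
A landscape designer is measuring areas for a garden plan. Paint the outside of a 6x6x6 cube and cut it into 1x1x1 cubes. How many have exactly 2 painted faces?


Large cube: 6 x 6 x 6, cut into unit cubes.
n = 6, so n - 2 = 4
Cubes with 2 painted faces lie along the edges, excluding corners.
A cube has 12 edges; each contributes (n - 2) = 4 such cubes.
Count = 12 * 4 = 48
48 unit cubes


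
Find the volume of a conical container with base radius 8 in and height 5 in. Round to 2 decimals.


Shape: cone
Radius r = 8 in, Height h = 5 in
Formula: V = (1/3) * pi * r^2 * h
r^2 = 64
pi * r^2 * h = pi * 64 * 5 = 320 * pi
V = 320 * pi / 3
V = 335.1
335.1 in^3


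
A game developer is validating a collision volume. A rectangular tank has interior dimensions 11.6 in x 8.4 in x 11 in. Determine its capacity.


Shape: rectangular prism
l = 11.6 in, w = 8.4 in, h = 11 in
Formula: V = l * w * h
V = 11.6 * 8.4 * 11
V = 97.44 * 11
V = 1071.84
1071.84 in^3


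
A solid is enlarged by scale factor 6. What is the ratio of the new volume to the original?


Linear scale factor k = 6
Rule: under a linear scaling by k, volumes scale by k^3.
k^3 = 6 * 6 * 6
k^3 = 36 * 6
k^3 = 216
Volume scales by a factor of 216.
216 (dimensionless)


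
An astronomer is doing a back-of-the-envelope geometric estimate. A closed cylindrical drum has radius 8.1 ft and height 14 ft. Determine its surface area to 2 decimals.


Shape: closed cylinder
Radius r = 8.1 ft, Height h = 14 ft
Formula: SA = 2*pi*r^2 + 2*pi*r*h = 2*pi*r*(r + h)
r + h = 22.1
2 * r * (r + h) = 2 * 8.1 * 22.1 = 358.02
SA = 358.02 * pi
SA = 1124.75
1124.75 ft^2


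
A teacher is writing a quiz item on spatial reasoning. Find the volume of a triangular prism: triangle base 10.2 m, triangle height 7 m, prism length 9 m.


Shape: triangular prism
Triangle base = 10.2 m, triangle height = 7 m, prism length L = 9 m
Formula: V = (1/2 * b * h_tri) * L
Cross-section area = 0.5 * 10.2 * 7 = 35.7
V = 35.7 * 9
V = 321.3
321.3 m^3


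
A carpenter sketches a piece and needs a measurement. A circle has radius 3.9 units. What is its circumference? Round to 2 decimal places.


Shape: circle
Radius r = 3.9 units
Formula: C = 2 * pi * r
C = 2 * pi * 3.9
C = 7.8 * pi
C = 24.5
24.5 units


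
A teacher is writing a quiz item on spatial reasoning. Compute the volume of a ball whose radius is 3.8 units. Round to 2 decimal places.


Shape: sphere
Radius r = 3.8 units
Formula: V = (4/3) * pi * r^3
r^3 = 54.872
(4/3) * 54.872 = 73.162667
V = 73.162667 * pi
V = 229.85
229.85 units^3


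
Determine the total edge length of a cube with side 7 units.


Shape: cube
Side s = 7 units
A cube has 12 edges, all equal.
Formula: total edge length = 12 * s
Total = 12 * 7
Total = 84
84 units


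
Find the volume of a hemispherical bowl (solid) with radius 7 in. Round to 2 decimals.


Shape: hemisphere (half of a sphere)
Radius r = 7 in
Formula: V = (1/2) * (4/3) * pi * r^3 = (2/3) * pi * r^3
r^3 = 343
(2/3) * 343 = 228.666667
V = 228.666667 * pi
V = 718.38
718.38 in^3


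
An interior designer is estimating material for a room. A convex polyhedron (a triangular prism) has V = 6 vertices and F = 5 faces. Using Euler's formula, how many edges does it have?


Polyhedron: triangular prism
Euler's formula for convex polyhedra: V - E + F = 2
Given: V = 6 vertices and F = 5 faces
Solve for E:
E = V + F - 2 = 6 + 5 - 2 = 9
9 edges


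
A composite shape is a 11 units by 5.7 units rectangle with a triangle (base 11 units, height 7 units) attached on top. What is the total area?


Composite shape: rectangle + triangle
Rectangle area = 11 * 5.7 = 62.7
Triangle area = 0.5 * 11 * 7 = 38.5
Total = 62.7 + 38.5
Total = 101.2
101.2 units^2


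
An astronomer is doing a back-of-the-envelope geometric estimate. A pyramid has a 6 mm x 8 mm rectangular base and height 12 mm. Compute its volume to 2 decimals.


Shape: rectangular pyramid
Base: 6 mm x 8 mm, Height h = 12 mm
Formula: V = (1/3) * base_area * h
base_area = 6 * 8 = 48
base_area * h = 48 * 12 = 576
V = 576 / 3
V = 192
192 mm^3


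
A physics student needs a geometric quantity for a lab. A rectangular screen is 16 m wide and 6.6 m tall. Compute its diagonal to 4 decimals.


Shape: rectangle (diagonal via Pythagoras)
Sides: 16 m and 6.6 m
Formula: d = sqrt(l^2 + w^2)
l^2 = 256, w^2 = 43.56
l^2 + w^2 = 299.56
d = sqrt(299.56)
d = 17.3078
17.3078 m


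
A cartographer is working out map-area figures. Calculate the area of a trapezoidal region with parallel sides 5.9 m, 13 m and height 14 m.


Shape: trapezoid
Parallel sides a = 5.9 m, b = 13 m; Height h = 14 m
Formula: A = (a + b) * h / 2
a + b = 5.9 + 13 = 18.9
A = 18.9 * 14 / 2
A = 264.6 / 2
A = 132.3
132.3 m^2


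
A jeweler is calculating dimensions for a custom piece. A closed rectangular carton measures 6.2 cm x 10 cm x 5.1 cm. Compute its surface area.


Shape: rectangular prism
l = 6.2 cm, w = 10 cm, h = 5.1 cm
Formula: SA = 2(lw + lh + wh)
lw = 62, lh = 31.62, wh = 51
lw + lh + wh = 144.62
SA = 2 * 144.62
SA = 289.24
289.24 cm^2


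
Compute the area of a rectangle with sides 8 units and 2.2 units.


Shape: rectangle
Length l = 8 units, Width w = 2.2 units
Formula: A = l * w
A = 8 * 2.2
A = 17.6
17.6 units^2


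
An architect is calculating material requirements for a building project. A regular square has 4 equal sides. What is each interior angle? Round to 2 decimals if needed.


Shape: regular square (4 sides)
Formula: interior angle = (n - 2) * 180 / n
(n - 2) = 2
(n - 2) * 180 = 360
angle = 360 / 4
angle = 90
90 degrees


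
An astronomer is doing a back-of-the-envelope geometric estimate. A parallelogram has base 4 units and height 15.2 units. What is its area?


Shape: parallelogram
Base b = 4 units, Height h = 15.2 units
Formula: A = b * h
A = 4 * 15.2
A = 60.8
60.8 units^2


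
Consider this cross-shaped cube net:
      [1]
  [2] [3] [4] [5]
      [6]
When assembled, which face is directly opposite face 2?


Net: cross layout. Take square 3 as the base (bottom).
Fold the four squares in the horizontal row up around 3: 2 -> left, 4 -> right, 5 wraps to the top.
Fold 1 and 6 up from 3: 1 -> back, 6 -> front.
Opposite pairs are therefore: (1, 6), (2, 4), (3, 5).
Face 2 is opposite face 4.
face 4


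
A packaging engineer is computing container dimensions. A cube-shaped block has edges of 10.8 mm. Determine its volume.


Shape: cube
Side s = 10.8 mm
Formula: V = s^3
V = 10.8 * 10.8 * 10.8
V = 116.64 * 10.8
V = 1259.712
1259.712 mm^3


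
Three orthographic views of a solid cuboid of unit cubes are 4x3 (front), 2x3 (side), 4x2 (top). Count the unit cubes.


Orthographic views of a solid rectangular block:
Front view 4 x 3 -> length = 4, height = 3
Side view 2 x 3 -> width = 2, height = 3 (consistent)
Top view 4 x 2 -> confirms length = 4, width = 2
The block is 4 x 2 x 3.
Total unit cubes = 4 * 2 * 3 = 24
24 unit cubes


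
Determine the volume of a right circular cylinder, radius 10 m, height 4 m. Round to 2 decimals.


Shape: cylinder
Radius r = 10 m, Height h = 4 m
Formula: V = pi * r^2 * h
r^2 = 100
V = pi * 100 * 4
V = 400 * pi
V = 1256.64
1256.64 m^3


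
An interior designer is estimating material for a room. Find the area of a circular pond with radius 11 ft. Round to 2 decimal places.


Shape: circle
Radius r = 11 ft
Formula: A = pi * r^2
r^2 = 11^2 = 121
A = pi * 121
A = 380.13
380.13 ft^2


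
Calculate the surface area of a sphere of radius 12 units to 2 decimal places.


Shape: sphere
Radius r = 12 units
Formula: SA = 4 * pi * r^2
r^2 = 144
SA = 4 * pi * 144
SA = 576 * pi
SA = 1809.56
1809.56 units^2


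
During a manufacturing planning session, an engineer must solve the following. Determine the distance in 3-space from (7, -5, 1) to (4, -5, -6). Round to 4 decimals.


3D distance between two points
P1 = (7, -5, 1), P2 = (4, -5, -6)
Formula: d = sqrt((x2-x1)^2 + (y2-y1)^2 + (z2-z1)^2)
dx = 4 - 7 = -3
dy = -5 - -5 = 0
dz = -6 - 1 = -7
dx^2 + dy^2 + dz^2 = 9 + 0 + 49 = 58
d = sqrt(58)
d = 7.6158
7.6158 units


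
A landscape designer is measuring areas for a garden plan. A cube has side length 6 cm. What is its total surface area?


Shape: cube
Side s = 6 cm
A cube has 6 square faces.
Formula: SA = 6 * s^2
s^2 = 36
SA = 6 * 36
SA = 216
216 cm^2


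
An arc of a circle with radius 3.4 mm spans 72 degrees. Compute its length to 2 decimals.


Shape: circular arc
Radius r = 3.4 mm, Angle = 72 degrees
Formula: L = (angle/360) * 2 * pi * r
2 * pi * r = 6.8 * pi
L = (72/360) * 6.8 * pi
L = 1.36 * pi
L = 4.27
4.27 mm


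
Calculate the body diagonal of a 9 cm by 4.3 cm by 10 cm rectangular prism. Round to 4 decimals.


Shape: rectangular box (space diagonal)
l = 9 cm, w = 4.3 cm, h = 10 cm
Visualize: the diagonal of the base, then a right triangle with that diagonal and the height.
Formula: d = sqrt(l^2 + w^2 + h^2)
l^2 + w^2 + h^2 = 81 + 18.49 + 100 = 199.49
d = sqrt(199.49)
d = 14.1241
14.1241 cm


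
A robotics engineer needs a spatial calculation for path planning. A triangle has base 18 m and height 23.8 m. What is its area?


Shape: triangle
Base b = 18 m, Height h = 23.8 m
Formula: A = (1/2) * b * h
A = 0.5 * 18 * 23.8
A = 0.5 * 428.4
A = 214.2
214.2 m^2


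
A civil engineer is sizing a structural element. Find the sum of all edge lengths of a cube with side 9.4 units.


Shape: cube
Side s = 9.4 units
A cube has 12 edges, all equal.
Formula: total edge length = 12 * s
Total = 12 * 9.4
Total = 112.8
112.8 units


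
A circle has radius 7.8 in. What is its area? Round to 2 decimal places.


Shape: circle
Radius r = 7.8 in
Formula: A = pi * r^2
r^2 = 7.8^2 = 60.84
A = pi * 60.84
A = 191.13
191.13 in^2


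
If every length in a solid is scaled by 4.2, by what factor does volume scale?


Linear scale factor k = 4.2
Rule: under a linear scaling by k, volumes scale by k^3.
k^3 = 4.2 * 4.2 * 4.2
k^3 = 17.64 * 4.2
k^3 = 74.088
Volume scales by a factor of 74.088.
74.088 (dimensionless)


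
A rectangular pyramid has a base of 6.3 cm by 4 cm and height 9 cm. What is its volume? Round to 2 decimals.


Shape: rectangular pyramid
Base: 6.3 cm x 4 cm, Height h = 9 cm
Formula: V = (1/3) * base_area * h
base_area = 6.3 * 4 = 25.2
base_area * h = 25.2 * 9 = 226.8
V = 226.8 / 3
V = 75.6
75.6 cm^3


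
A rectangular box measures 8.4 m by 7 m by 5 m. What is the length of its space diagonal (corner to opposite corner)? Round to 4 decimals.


Shape: rectangular box (space diagonal)
l = 8.4 m, w = 7 m, h = 5 m
Visualize: the diagonal of the base, then a right triangle with that diagonal and the height.
Formula: d = sqrt(l^2 + w^2 + h^2)
l^2 + w^2 + h^2 = 70.56 + 49 + 25 = 144.56
d = sqrt(144.56)
d = 12.0233
12.0233 m


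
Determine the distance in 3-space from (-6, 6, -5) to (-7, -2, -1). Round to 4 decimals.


3D distance between two points
P1 = (-6, 6, -5), P2 = (-7, -2, -1)
Formula: d = sqrt((x2-x1)^2 + (y2-y1)^2 + (z2-z1)^2)
dx = -7 - -6 = -1
dy = -2 - 6 = -8
dz = -1 - -5 = 4
dx^2 + dy^2 + dz^2 = 1 + 64 + 16 = 81
d = sqrt(81)
d = 9.0
9 units


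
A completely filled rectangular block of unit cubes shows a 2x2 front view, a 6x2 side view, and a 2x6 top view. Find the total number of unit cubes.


Orthographic views of a solid rectangular block:
Front view 2 x 2 -> length = 2, height = 2
Side view 6 x 2 -> width = 6, height = 2 (consistent)
Top view 2 x 6 -> confirms length = 2, width = 6
The block is 2 x 6 x 2.
Total unit cubes = 2 * 6 * 2 = 24
24 unit cubes


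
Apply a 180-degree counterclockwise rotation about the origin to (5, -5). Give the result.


Transformation: rotation about the origin
Original point: (5, -5)
Rule for 180 deg: (x, y) -> (-x, -y)
Apply: (5, -5) -> (-5, 5)
(-5, 5)


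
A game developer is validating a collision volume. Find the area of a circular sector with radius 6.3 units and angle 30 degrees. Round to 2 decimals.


Shape: circular sector
Radius r = 6.3 units, Angle = 30 degrees
Formula: A = (angle/360) * pi * r^2
r^2 = 39.69
Fraction of circle = 30/360
A = (30/360) * pi * 39.69
A = 3.3075 * pi
A = 10.39
10.39 units^2


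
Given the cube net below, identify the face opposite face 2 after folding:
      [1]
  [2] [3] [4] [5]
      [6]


Net: cross layout. Take square 3 as the base (bottom).
Fold the four squares in the horizontal row up around 3: 2 -> left, 4 -> right, 5 wraps to the top.
Fold 1 and 6 up from 3: 1 -> back, 6 -> front.
Opposite pairs are therefore: (1, 6), (2, 4), (3, 5).
Face 2 is opposite face 4.
face 4


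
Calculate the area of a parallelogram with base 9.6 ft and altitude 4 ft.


Shape: parallelogram
Base b = 9.6 ft, Height h = 4 ft
Formula: A = b * h
A = 9.6 * 4
A = 38.4
38.4 ft^2


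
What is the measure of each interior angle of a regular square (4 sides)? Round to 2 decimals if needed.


Shape: regular square (4 sides)
Formula: interior angle = (n - 2) * 180 / n
(n - 2) = 2
(n - 2) * 180 = 360
angle = 360 / 4
angle = 90
90 degrees


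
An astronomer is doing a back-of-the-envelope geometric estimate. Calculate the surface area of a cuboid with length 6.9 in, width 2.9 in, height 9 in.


Shape: rectangular prism
l = 6.9 in, w = 2.9 in, h = 9 in
Formula: SA = 2(lw + lh + wh)
lw = 20.01, lh = 62.1, wh = 26.1
lw + lh + wh = 108.21
SA = 2 * 108.21
SA = 216.42
216.42 in^2


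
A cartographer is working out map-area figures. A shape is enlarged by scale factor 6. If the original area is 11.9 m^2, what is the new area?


Linear scale factor k = 6
Original area = 11.9 m^2
Rule: under a linear scaling by k, areas scale by k^2.
k^2 = 6^2 = 36
New area = 11.9 * 36
New area = 428.4
428.4 m^2


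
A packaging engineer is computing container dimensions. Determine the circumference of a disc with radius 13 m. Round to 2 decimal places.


Shape: circle
Radius r = 13 m
Formula: C = 2 * pi * r
C = 2 * pi * 13
C = 26 * pi
C = 81.68
81.68 m


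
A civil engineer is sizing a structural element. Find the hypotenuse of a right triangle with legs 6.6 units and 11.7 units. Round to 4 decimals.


Shape: right triangle
Legs a = 6.6 units, b = 11.7 units
Formula: c = sqrt(a^2 + b^2)
a^2 = 43.56, b^2 = 136.89
a^2 + b^2 = 180.45
c = sqrt(180.45)
c = 13.4332
13.4332 units


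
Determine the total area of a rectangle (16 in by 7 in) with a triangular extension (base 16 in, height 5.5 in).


Composite shape: rectangle + triangle
Rectangle area = 16 * 7 = 112
Triangle area = 0.5 * 16 * 5.5 = 44
Total = 112 + 44
Total = 156
156 in^2


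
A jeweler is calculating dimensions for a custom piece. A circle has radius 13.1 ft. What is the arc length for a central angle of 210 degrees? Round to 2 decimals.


Shape: circular arc
Radius r = 13.1 ft, Angle = 210 degrees
Formula: L = (angle/360) * 2 * pi * r
2 * pi * r = 26.2 * pi
L = (210/360) * 26.2 * pi
L = 15.283333 * pi
L = 48.01
48.01 ft


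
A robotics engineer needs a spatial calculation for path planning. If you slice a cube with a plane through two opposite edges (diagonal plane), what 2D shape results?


Solid: cube
Cutting plane: through two opposite edges (diagonal plane)
Visualize the intersection of the plane with the solid's surface.
The boundary of the cut region is a rectangle.
rectangle


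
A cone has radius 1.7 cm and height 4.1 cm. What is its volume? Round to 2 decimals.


Shape: cone
Radius r = 1.7 cm, Height h = 4.1 cm
Formula: V = (1/3) * pi * r^2 * h
r^2 = 2.89
pi * r^2 * h = pi * 2.89 * 4.1 = 11.849 * pi
V = 11.849 * pi / 3
V = 12.41
12.41 cm^3


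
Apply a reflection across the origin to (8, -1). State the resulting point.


Transformation: reflection
Original point: (8, -1)
Rule for reflection through the origin: (x, y) -> (-x, -y)
Apply: (8, -1) -> (-8, 1)
(-8, 1)


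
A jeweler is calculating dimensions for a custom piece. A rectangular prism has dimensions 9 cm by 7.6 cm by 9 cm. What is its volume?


Shape: rectangular prism
l = 9 cm, w = 7.6 cm, h = 9 cm
Formula: V = l * w * h
V = 9 * 7.6 * 9
V = 68.4 * 9
V = 615.6
615.6 cm^3


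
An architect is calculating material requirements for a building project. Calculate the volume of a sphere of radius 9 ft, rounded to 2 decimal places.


Shape: sphere
Radius r = 9 ft
Formula: V = (4/3) * pi * r^3
r^3 = 729
(4/3) * 729 = 972
V = 972 * pi
V = 3053.63
3053.63 ft^3


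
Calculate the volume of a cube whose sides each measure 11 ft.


Shape: cube
Side s = 11 ft
Formula: V = s^3
V = 11 * 11 * 11
V = 121 * 11
V = 1331
1331 ft^3


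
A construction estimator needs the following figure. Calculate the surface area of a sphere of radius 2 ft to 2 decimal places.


Shape: sphere
Radius r = 2 ft
Formula: SA = 4 * pi * r^2
r^2 = 4
SA = 4 * pi * 4
SA = 16 * pi
SA = 50.27
50.27 ft^2


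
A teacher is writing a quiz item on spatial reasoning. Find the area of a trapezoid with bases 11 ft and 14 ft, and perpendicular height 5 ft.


Shape: trapezoid
Parallel sides a = 11 ft, b = 14 ft; Height h = 5 ft
Formula: A = (a + b) * h / 2
a + b = 11 + 14 = 25
A = 25 * 5 / 2
A = 125 / 2
A = 62.5
62.5 ft^2


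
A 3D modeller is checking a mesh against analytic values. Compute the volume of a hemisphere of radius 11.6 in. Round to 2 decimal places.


Shape: hemisphere (half of a sphere)
Radius r = 11.6 in
Formula: V = (1/2) * (4/3) * pi * r^3 = (2/3) * pi * r^3
r^3 = 1560.896
(2/3) * 1560.896 = 1040.597333
V = 1040.597333 * pi
V = 3269.13
3269.13 in^3


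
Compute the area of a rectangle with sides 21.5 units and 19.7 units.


Shape: rectangle
Length l = 21.5 units, Width w = 19.7 units
Formula: A = l * w
A = 21.5 * 19.7
A = 423.55
423.55 units^2


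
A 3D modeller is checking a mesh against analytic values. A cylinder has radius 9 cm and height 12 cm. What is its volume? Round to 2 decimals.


Shape: cylinder
Radius r = 9 cm, Height h = 12 cm
Formula: V = pi * r^2 * h
r^2 = 81
V = pi * 81 * 12
V = 972 * pi
V = 3053.63
3053.63 cm^3


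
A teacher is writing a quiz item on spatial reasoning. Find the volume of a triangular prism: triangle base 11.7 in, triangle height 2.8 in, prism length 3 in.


Shape: triangular prism
Triangle base = 11.7 in, triangle height = 2.8 in, prism length L = 3 in
Formula: V = (1/2 * b * h_tri) * L
Cross-section area = 0.5 * 11.7 * 2.8 = 16.38
V = 16.38 * 3
V = 49.14
49.14 in^3


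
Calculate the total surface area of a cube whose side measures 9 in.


Shape: cube
Side s = 9 in
A cube has 6 square faces.
Formula: SA = 6 * s^2
s^2 = 81
SA = 6 * 81
SA = 486
486 in^2


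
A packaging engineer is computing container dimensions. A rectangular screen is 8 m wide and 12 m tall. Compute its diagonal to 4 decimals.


Shape: rectangle (diagonal via Pythagoras)
Sides: 8 m and 12 m
Formula: d = sqrt(l^2 + w^2)
l^2 = 64, w^2 = 144
l^2 + w^2 = 208
d = sqrt(208)
d = 14.4222
14.4222 m


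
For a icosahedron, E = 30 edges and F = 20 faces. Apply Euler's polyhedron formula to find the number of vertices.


Polyhedron: icosahedron
Euler's formula for convex polyhedra: V - E + F = 2
Given: E = 30 edges and F = 20 faces
Solve for V:
V = 2 + E - F = 2 + 30 - 20 = 12
12 vertices


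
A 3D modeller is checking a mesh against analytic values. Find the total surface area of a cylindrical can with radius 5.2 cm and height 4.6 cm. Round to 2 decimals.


Shape: closed cylinder
Radius r = 5.2 cm, Height h = 4.6 cm
Formula: SA = 2*pi*r^2 + 2*pi*r*h = 2*pi*r*(r + h)
r + h = 9.8
2 * r * (r + h) = 2 * 5.2 * 9.8 = 101.92
SA = 101.92 * pi
SA = 320.19
320.19 cm^2


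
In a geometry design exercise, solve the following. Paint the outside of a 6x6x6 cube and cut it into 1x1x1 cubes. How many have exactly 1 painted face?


Large cube: 6 x 6 x 6, cut into unit cubes.
n = 6, so n - 2 = 4
Cubes with 1 painted face lie in the interior of each face.
A cube has 6 faces; each contributes (n - 2)^2 = 16 such cubes.
Count = 6 * 16 = 96
96 unit cubes


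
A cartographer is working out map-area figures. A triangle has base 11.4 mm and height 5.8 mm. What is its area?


Shape: triangle
Base b = 11.4 mm, Height h = 5.8 mm
Formula: A = (1/2) * b * h
A = 0.5 * 11.4 * 5.8
A = 0.5 * 66.12
A = 33.06
33.06 mm^2


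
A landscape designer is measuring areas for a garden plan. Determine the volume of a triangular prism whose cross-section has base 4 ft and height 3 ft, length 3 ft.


Shape: triangular prism
Triangle base = 4 ft, triangle height = 3 ft, prism length L = 3 ft
Formula: V = (1/2 * b * h_tri) * L
Cross-section area = 0.5 * 4 * 3 = 6
V = 6 * 3
V = 18
18 ft^3


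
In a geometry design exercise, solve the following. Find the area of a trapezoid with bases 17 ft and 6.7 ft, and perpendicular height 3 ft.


Shape: trapezoid
Parallel sides a = 17 ft, b = 6.7 ft; Height h = 3 ft
Formula: A = (a + b) * h / 2
a + b = 17 + 6.7 = 23.7
A = 23.7 * 3 / 2
A = 71.1 / 2
A = 35.55
35.55 ft^2


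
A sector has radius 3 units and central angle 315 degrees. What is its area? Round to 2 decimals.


Shape: circular sector
Radius r = 3 units, Angle = 315 degrees
Formula: A = (angle/360) * pi * r^2
r^2 = 9
Fraction of circle = 315/360
A = (315/360) * pi * 9
A = 7.875 * pi
A = 24.74
24.74 units^2


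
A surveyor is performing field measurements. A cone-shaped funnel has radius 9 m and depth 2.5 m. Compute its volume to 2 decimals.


Shape: cone
Radius r = 9 m, Height h = 2.5 m
Formula: V = (1/3) * pi * r^2 * h
r^2 = 81
pi * r^2 * h = pi * 81 * 2.5 = 202.5 * pi
V = 202.5 * pi / 3
V = 212.06
212.06 m^3


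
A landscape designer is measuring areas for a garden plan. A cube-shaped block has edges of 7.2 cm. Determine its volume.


Shape: cube
Side s = 7.2 cm
Formula: V = s^3
V = 7.2 * 7.2 * 7.2
V = 51.84 * 7.2
V = 373.248
373.248 cm^3


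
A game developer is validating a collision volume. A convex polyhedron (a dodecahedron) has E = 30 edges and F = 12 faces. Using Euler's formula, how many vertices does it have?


Polyhedron: dodecahedron
Euler's formula for convex polyhedra: V - E + F = 2
Given: E = 30 edges and F = 12 faces
Solve for V:
V = 2 + E - F = 2 + 30 - 12 = 20
20 vertices


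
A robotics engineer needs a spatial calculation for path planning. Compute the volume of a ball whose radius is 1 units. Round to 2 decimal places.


Shape: sphere
Radius r = 1 units
Formula: V = (4/3) * pi * r^3
r^3 = 1
(4/3) * 1 = 1.333333
V = 1.333333 * pi
V = 4.19
4.19 units^3


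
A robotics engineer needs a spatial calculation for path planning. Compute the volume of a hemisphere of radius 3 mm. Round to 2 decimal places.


Shape: hemisphere (half of a sphere)
Radius r = 3 mm
Formula: V = (1/2) * (4/3) * pi * r^3 = (2/3) * pi * r^3
r^3 = 27
(2/3) * 27 = 18
V = 18 * pi
V = 56.55
56.55 mm^3


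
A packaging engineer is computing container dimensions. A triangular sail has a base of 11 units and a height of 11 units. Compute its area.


Shape: triangle
Base b = 11 units, Height h = 11 units
Formula: A = (1/2) * b * h
A = 0.5 * 11 * 11
A = 0.5 * 121
A = 60.5
60.5 units^2


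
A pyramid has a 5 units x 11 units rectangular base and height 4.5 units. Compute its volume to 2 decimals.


Shape: rectangular pyramid
Base: 5 units x 11 units, Height h = 4.5 units
Formula: V = (1/3) * base_area * h
base_area = 5 * 11 = 55
base_area * h = 55 * 4.5 = 247.5
V = 247.5 / 3
V = 82.5
82.5 units^3


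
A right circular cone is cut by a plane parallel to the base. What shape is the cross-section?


Solid: right circular cone
Cutting plane: parallel to the base
Visualize the intersection of the plane with the solid's surface.
The boundary of the cut region is a circle.
circle


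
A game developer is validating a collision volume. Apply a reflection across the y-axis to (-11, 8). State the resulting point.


Transformation: reflection
Original point: (-11, 8)
Rule for reflection over the y-axis: (x, y) -> (-x, y)
Apply: (-11, 8) -> (11, 8)
(11, 8)


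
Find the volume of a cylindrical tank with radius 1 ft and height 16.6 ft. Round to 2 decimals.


Shape: cylinder
Radius r = 1 ft, Height h = 16.6 ft
Formula: V = pi * r^2 * h
r^2 = 1
V = pi * 1 * 16.6
V = 16.6 * pi
V = 52.15
52.15 ft^3


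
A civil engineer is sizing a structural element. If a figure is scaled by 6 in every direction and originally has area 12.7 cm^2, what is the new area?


Linear scale factor k = 6
Original area = 12.7 cm^2
Rule: under a linear scaling by k, areas scale by k^2.
k^2 = 6^2 = 36
New area = 12.7 * 36
New area = 457.2
457.2 cm^2


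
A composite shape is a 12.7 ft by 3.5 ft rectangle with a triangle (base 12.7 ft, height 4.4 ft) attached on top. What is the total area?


Composite shape: rectangle + triangle
Rectangle area = 12.7 * 3.5 = 44.45
Triangle area = 0.5 * 12.7 * 4.4 = 27.94
Total = 44.45 + 27.94
Total = 72.39
72.39 ft^2


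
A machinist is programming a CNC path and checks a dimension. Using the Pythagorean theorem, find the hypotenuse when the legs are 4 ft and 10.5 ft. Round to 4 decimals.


Shape: right triangle
Legs a = 4 ft, b = 10.5 ft
Formula: c = sqrt(a^2 + b^2)
a^2 = 16, b^2 = 110.25
a^2 + b^2 = 126.25
c = sqrt(126.25)
c = 11.2361
11.2361 ft


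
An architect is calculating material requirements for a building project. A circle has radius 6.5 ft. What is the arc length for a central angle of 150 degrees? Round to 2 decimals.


Shape: circular arc
Radius r = 6.5 ft, Angle = 150 degrees
Formula: L = (angle/360) * 2 * pi * r
2 * pi * r = 13 * pi
L = (150/360) * 13 * pi
L = 5.416667 * pi
L = 17.02
17.02 ft


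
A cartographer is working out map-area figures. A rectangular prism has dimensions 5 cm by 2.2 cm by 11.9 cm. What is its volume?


Shape: rectangular prism
l = 5 cm, w = 2.2 cm, h = 11.9 cm
Formula: V = l * w * h
V = 5 * 2.2 * 11.9
V = 11 * 11.9
V = 130.9
130.9 cm^3


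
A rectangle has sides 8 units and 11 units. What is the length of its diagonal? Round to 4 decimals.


Shape: rectangle (diagonal via Pythagoras)
Sides: 8 units and 11 units
Formula: d = sqrt(l^2 + w^2)
l^2 = 64, w^2 = 121
l^2 + w^2 = 185
d = sqrt(185)
d = 13.6015
13.6015 units


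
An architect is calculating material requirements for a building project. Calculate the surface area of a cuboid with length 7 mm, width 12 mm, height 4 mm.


Shape: rectangular prism
l = 7 mm, w = 12 mm, h = 4 mm
Formula: SA = 2(lw + lh + wh)
lw = 84, lh = 28, wh = 48
lw + lh + wh = 160
SA = 2 * 160
SA = 320
320 mm^2


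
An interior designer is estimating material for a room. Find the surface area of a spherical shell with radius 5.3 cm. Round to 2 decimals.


Shape: sphere
Radius r = 5.3 cm
Formula: SA = 4 * pi * r^2
r^2 = 28.09
SA = 4 * pi * 28.09
SA = 112.36 * pi
SA = 352.99
352.99 cm^2


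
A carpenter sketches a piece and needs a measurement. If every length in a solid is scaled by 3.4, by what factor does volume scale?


Linear scale factor k = 3.4
Rule: under a linear scaling by k, volumes scale by k^3.
k^3 = 3.4 * 3.4 * 3.4
k^3 = 11.56 * 3.4
k^3 = 39.304
Volume scales by a factor of 39.304.
39.304 (dimensionless)


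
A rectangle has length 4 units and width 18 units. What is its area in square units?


Shape: rectangle
Length l = 4 units, Width w = 18 units
Formula: A = l * w
A = 4 * 18
A = 72
72 units^2


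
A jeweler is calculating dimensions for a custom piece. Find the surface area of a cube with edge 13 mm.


Shape: cube
Side s = 13 mm
A cube has 6 square faces.
Formula: SA = 6 * s^2
s^2 = 169
SA = 6 * 169
SA = 1014
1014 mm^2


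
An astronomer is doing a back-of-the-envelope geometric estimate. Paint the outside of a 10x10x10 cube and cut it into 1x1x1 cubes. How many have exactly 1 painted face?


Large cube: 10 x 10 x 10, cut into unit cubes.
n = 10, so n - 2 = 8
Cubes with 1 painted face lie in the interior of each face.
A cube has 6 faces; each contributes (n - 2)^2 = 64 such cubes.
Count = 6 * 64 = 384
384 unit cubes


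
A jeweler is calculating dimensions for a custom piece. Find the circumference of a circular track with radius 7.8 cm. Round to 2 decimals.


Shape: circle
Radius r = 7.8 cm
Formula: C = 2 * pi * r
C = 2 * pi * 7.8
C = 15.6 * pi
C = 49.01
49.01 cm


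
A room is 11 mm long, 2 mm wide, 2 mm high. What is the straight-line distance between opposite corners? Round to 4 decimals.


Shape: rectangular box (space diagonal)
l = 11 mm, w = 2 mm, h = 2 mm
Visualize: the diagonal of the base, then a right triangle with that diagonal and the height.
Formula: d = sqrt(l^2 + w^2 + h^2)
l^2 + w^2 + h^2 = 121 + 4 + 4 = 129
d = sqrt(129)
d = 11.3578
11.3578 mm


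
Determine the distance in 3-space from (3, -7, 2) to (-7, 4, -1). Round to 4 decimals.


3D distance between two points
P1 = (3, -7, 2), P2 = (-7, 4, -1)
Formula: d = sqrt((x2-x1)^2 + (y2-y1)^2 + (z2-z1)^2)
dx = -7 - 3 = -10
dy = 4 - -7 = 11
dz = -1 - 2 = -3
dx^2 + dy^2 + dz^2 = 100 + 121 + 9 = 230
d = sqrt(230)
d = 15.1658
15.1658 units


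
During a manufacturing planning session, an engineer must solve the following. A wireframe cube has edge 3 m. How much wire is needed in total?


Shape: cube
Side s = 3 m
A cube has 12 edges, all equal.
Formula: total edge length = 12 * s
Total = 12 * 3
Total = 36
36 m


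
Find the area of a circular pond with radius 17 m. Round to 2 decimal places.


Shape: circle
Radius r = 17 m
Formula: A = pi * r^2
r^2 = 17^2 = 289
A = pi * 289
A = 907.92
907.92 m^2


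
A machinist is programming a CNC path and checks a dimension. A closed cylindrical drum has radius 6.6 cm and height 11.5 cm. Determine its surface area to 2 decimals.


Shape: closed cylinder
Radius r = 6.6 cm, Height h = 11.5 cm
Formula: SA = 2*pi*r^2 + 2*pi*r*h = 2*pi*r*(r + h)
r + h = 18.1
2 * r * (r + h) = 2 * 6.6 * 18.1 = 238.92
SA = 238.92 * pi
SA = 750.59
750.59 cm^2


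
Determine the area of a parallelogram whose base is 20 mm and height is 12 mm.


Shape: parallelogram
Base b = 20 mm, Height h = 12 mm
Formula: A = b * h
A = 20 * 12
A = 240
240 mm^2


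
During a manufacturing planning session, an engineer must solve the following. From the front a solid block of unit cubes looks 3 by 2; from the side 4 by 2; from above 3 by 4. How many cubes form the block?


Orthographic views of a solid rectangular block:
Front view 3 x 2 -> length = 3, height = 2
Side view 4 x 2 -> width = 4, height = 2 (consistent)
Top view 3 x 4 -> confirms length = 3, width = 4
The block is 3 x 4 x 2.
Total unit cubes = 3 * 4 * 2 = 24
24 unit cubes
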